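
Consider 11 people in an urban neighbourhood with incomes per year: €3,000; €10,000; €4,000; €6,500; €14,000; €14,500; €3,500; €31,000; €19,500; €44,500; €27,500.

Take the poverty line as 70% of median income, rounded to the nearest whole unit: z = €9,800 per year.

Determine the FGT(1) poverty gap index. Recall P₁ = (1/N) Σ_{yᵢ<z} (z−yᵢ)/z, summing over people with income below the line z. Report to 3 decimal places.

0.206

Below z: €3,000, €3,500, €4,000, €6,500 (q = 4 of N = 11).
Relative gaps: (9800−3000)/9800 = 0.6939; (9800−3500)/9800 = 0.6429; (9800−4000)/9800 = 0.5918; (9800−6500)/9800 = 0.3367.
Σ = 2.265306. Dividing by the full population N = 11 gives P₁ = 0.206.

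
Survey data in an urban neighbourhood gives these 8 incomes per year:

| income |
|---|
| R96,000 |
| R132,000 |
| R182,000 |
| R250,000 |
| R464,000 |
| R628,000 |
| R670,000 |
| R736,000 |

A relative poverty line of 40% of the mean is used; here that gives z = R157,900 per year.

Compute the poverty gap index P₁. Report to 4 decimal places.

0.0695

Below z: R96,000, R132,000 (q = 2 of N = 8).
Gap ratios (z−y)/z: (157900−96000)/157900 = 0.3920; (157900−132000)/157900 = 0.1640.
Sum of shortfalls = 0.556048; P₁ averages over all N: 0.556048 / 8 = 0.0695.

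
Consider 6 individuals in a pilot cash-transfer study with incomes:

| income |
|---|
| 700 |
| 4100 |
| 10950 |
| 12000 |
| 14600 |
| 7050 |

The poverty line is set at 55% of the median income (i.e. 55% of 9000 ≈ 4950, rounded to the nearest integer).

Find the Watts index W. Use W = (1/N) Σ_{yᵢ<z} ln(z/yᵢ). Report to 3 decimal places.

Incomes under z: 700, 4100 (q = 2 of N = 6).
Log shortfalls: ln(4950/700) = 1.9561; ln(4950/4100) = 0.1884.
W = 2.144463 / 6 = 0.357.

0.357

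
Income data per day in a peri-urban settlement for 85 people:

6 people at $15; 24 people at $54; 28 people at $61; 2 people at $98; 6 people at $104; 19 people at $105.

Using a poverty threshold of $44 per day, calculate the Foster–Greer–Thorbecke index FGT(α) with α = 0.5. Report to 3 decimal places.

0.057

Poor units: 6×$15 (q = 6 of N = 85).
Relative gaps: (44−15)/44 = 0.6591 (×6).
Raised to α = 0.5: 0.81184 (×6).
Sum = 4.871065; FGT(0.5) = 4.871065 / 85 = 0.057.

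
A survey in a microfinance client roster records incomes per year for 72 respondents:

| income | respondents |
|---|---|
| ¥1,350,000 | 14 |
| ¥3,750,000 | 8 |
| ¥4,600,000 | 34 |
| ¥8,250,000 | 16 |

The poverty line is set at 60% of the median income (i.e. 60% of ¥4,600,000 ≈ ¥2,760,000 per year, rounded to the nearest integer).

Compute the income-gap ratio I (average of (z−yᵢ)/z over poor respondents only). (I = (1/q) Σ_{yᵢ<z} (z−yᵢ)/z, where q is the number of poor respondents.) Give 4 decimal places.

0.5109

Below z: 14×¥1,350,000 (q = 14 of N = 72).
Relative gaps: 0.5109 (×14); sum = 7.152174.
I averages over the q = 14 poor units only: 7.152174 / 14 = 0.5109.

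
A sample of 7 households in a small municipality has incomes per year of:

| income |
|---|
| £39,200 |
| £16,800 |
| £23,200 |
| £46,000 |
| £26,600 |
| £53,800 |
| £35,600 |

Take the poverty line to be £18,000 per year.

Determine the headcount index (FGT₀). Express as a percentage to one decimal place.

14.3%

1 of the 7 households have income below £18,000.
H = 1/7 = 14.3%.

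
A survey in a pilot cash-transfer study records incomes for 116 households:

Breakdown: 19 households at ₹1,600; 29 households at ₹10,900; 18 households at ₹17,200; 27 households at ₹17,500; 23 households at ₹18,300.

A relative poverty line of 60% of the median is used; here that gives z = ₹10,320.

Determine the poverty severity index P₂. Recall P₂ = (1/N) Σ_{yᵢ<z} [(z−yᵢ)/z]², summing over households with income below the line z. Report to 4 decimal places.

0.1169

Below the line: 19×₹1,600 (q = 19 of N = 116).
Shortfall ratios: (10320−1600)/10320 = 0.8450 (×19).
Squared: 0.7140 (×19).
Sum = 13.565230; P₂ = 13.565230 / 116 = 0.1169.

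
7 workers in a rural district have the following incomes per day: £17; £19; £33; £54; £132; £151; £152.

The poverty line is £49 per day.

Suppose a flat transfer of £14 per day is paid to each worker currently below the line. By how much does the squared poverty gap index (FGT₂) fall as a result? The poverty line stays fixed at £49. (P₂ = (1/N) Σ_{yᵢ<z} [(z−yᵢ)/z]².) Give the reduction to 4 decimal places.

Before: below the line — £17, £19, £33; squared poverty gap index (FGT₂) = 0.129708.
After the £14 transfer: below the line — £31, £33, £47; squared poverty gap index (FGT₂) = 0.034747.
Reduction = 0.129708 − 0.034747 = 0.0950.

0.0950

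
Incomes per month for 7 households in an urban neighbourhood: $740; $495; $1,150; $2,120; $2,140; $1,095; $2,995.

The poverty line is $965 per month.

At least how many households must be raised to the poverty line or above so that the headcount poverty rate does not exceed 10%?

Currently q = 2 of N = 7 are below the line (H = 0.286).
A headcount ratio of at most 10% allows at most ⌊0.10 × 7⌋ = 0 poor households.
So at least 2 − 0 = 2 must be lifted.

2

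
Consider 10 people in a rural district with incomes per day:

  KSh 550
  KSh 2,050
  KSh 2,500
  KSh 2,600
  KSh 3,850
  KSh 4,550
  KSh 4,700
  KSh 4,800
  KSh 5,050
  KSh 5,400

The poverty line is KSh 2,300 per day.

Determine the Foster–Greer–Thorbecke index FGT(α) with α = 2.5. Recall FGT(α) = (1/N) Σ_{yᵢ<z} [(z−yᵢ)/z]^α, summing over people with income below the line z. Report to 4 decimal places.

0.0509

Below the line: KSh 550, KSh 2,050 (q = 2 of N = 10).
Gap ratios (z−y)/z: (2300−550)/2300 = 0.7609; (2300−2050)/2300 = 0.1087.
Raised to α = 2.5: 0.50498; 0.00390.
Sum = 0.508877; FGT(2.5) = 0.508877 / 10 = 0.0509.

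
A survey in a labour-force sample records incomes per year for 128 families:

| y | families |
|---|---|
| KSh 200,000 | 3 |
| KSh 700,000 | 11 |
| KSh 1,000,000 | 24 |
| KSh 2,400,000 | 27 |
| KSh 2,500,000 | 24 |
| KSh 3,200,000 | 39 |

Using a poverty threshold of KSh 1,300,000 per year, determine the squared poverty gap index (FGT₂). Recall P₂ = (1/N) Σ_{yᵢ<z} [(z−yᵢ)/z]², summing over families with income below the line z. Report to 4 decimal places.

0.0451

Below z: 3×KSh 200,000, 11×KSh 700,000, 24×KSh 1,000,000 (q = 38 of N = 128).
Relative gaps: (1300000−200000)/1300000 = 0.8462 (×3); (1300000−700000)/1300000 = 0.4615 (×11); (1300000−1000000)/1300000 = 0.2308 (×24).
Squared: 0.7160 (×3); 0.2130 (×11); 0.0533 (×24).
Sum = 5.769231; P₂ = 5.769231 / 128 = 0.0451.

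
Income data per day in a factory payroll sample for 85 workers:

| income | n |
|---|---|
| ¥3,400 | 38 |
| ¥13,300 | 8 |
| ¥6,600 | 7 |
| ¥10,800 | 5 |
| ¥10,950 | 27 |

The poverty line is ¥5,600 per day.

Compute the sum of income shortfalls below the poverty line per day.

Below z: 38×¥3,400 (q = 38 of N = 85).
Individual gaps: 38×(5600−3400) = 83600.
Aggregate gap = ¥83,600.

¥83,600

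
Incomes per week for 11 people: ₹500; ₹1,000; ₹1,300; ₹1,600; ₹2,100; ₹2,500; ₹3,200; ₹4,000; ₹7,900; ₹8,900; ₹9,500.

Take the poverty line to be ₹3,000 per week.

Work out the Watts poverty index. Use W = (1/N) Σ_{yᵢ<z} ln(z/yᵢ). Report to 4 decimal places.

0.4449

Below z: ₹500, ₹1,000, ₹1,300, ₹1,600, ₹2,100, ₹2,500 (q = 6 of N = 11).
ln(z/y) terms: ln(3000/500) = 1.7918; ln(3000/1000) = 1.0986; ln(3000/1300) = 0.8362; ln(3000/1600) = 0.6286; ln(3000/2100) = 0.3567; ln(3000/2500) = 0.1823.
W = 4.894225 / 11 = 0.4449.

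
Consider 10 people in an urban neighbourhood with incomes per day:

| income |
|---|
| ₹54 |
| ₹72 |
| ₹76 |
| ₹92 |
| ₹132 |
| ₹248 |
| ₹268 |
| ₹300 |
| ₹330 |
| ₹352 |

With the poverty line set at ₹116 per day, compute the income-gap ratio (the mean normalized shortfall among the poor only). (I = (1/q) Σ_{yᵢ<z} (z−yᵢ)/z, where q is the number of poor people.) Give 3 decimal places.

Below the line: ₹54, ₹72, ₹76, ₹92 (q = 4 of N = 10).
Relative gaps: 0.5345, 0.3793, 0.3448, 0.2069; sum = 1.465517.
The income-gap ratio divides by q (the poor only): 1.465517 / 4 = 0.366.

0.366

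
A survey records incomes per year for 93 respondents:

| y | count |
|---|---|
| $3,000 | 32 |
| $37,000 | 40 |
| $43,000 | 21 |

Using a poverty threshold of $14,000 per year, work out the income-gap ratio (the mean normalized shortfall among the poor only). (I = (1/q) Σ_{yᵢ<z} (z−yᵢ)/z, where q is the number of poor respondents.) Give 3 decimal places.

0.786

Below the line: 32×$3,000 (q = 32 of N = 93).
Shortfall ratios (z−y)/z: 0.7857 (×32); sum = 25.142857.
I averages over the q = 32 poor units only: 25.142857 / 32 = 0.786.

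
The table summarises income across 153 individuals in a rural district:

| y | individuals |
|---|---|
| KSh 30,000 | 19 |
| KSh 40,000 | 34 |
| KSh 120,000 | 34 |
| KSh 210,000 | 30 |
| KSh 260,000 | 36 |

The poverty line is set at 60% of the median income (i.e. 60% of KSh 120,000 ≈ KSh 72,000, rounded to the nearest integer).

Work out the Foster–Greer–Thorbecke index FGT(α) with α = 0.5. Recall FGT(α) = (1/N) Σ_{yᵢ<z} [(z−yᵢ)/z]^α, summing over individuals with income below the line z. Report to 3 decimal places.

Below z: 19×KSh 30,000, 34×KSh 40,000 (q = 53 of N = 153).
Gap ratios (z−y)/z: (72000−30000)/72000 = 0.5833 (×19); (72000−40000)/72000 = 0.4444 (×34).
Raised to α = 0.5: 0.76376 (×19); 0.66667 (×34).
Sum = 37.178156; FGT(0.5) = 37.178156 / 153 = 0.243.

0.243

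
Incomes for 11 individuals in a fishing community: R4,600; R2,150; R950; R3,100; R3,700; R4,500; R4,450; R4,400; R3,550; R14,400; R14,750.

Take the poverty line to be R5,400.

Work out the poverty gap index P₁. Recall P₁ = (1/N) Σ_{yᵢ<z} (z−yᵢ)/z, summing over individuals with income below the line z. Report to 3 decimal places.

0.290

Poor units: R950, R2,150, R3,100, R3,550, R3,700, R4,400, R4,450, R4,500, R4,600 (q = 9 of N = 11).
Gap ratios (z−y)/z: (5400−950)/5400 = 0.8241; (5400−2150)/5400 = 0.6019; (5400−3100)/5400 = 0.4259; (5400−3550)/5400 = 0.3426; (5400−3700)/5400 = 0.3148; (5400−4400)/5400 = 0.1852; (5400−4450)/5400 = 0.1759; (5400−4500)/5400 = 0.1667; (5400−4600)/5400 = 0.1481.
Sum of shortfalls = 3.185185; P₁ averages over all N: 3.185185 / 11 = 0.290.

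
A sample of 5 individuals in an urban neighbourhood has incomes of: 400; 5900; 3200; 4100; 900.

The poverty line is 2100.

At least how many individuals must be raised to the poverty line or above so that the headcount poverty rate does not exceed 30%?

1

Currently q = 2 of N = 5 are below the line (H = 0.400).
A headcount ratio of at most 30% allows at most ⌊0.30 × 5⌋ = 1 poor individuals.
So at least 2 − 1 = 1 must be lifted.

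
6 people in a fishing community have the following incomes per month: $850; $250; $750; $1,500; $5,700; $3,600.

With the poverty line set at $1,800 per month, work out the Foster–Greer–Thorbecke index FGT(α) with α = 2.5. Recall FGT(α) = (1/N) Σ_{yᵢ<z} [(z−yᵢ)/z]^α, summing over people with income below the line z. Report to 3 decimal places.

0.194

Poor units: $250, $750, $850, $1,500 (q = 4 of N = 6).
Gap ratios (z−y)/z: (1800−250)/1800 = 0.8611; (1800−750)/1800 = 0.5833; (1800−850)/1800 = 0.5278; (1800−1500)/1800 = 0.1667.
Raised to α = 2.5: 0.68809; 0.25989; 0.20236; 0.01134.
Sum = 1.161687; FGT(2.5) = 1.161687 / 6 = 0.194.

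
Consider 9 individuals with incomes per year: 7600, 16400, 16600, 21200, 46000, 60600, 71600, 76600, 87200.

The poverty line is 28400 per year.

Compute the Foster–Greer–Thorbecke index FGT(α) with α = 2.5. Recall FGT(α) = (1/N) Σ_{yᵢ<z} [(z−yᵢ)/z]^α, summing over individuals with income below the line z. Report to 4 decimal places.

0.0799

Poor units: 7600, 16400, 16600, 21200 (q = 4 of N = 9).
Shortfall ratios: (28400−7600)/28400 = 0.7324; (28400−16400)/28400 = 0.4225; (28400−16600)/28400 = 0.4155; (28400−21200)/28400 = 0.2535.
Raised to α = 2.5: 0.45905; 0.11605; 0.11128; 0.03236.
Sum = 0.718746; FGT(2.5) = 0.718746 / 9 = 0.0799.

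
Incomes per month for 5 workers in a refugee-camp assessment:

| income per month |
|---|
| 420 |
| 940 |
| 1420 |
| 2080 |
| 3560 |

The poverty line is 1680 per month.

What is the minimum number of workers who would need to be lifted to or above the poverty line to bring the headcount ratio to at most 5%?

3

3 of the 5 workers are poor, so H = 3/5 = 0.600.
A headcount ratio of at most 5% allows at most ⌊0.05 × 5⌋ = 0 poor workers.
So at least 3 − 0 = 3 must be lifted.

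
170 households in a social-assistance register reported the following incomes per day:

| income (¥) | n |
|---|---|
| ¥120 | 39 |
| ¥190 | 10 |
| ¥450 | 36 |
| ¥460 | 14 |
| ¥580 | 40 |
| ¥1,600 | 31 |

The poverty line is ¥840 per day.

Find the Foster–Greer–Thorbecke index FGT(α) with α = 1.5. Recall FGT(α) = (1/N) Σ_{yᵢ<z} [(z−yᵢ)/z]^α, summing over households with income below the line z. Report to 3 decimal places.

Poor units: 39×¥120, 10×¥190, 36×¥450, 14×¥460, 40×¥580 (q = 139 of N = 170).
Shortfall ratios: (840−120)/840 = 0.8571 (×39); (840−190)/840 = 0.7738 (×10); (840−450)/840 = 0.4643 (×36); (840−460)/840 = 0.4524 (×14); (840−580)/840 = 0.3095 (×40).
Raised to α = 1.5: 0.79356 (×39); 0.68069 (×10); 0.31636 (×36); 0.30427 (×14); 0.17220 (×40).
Sum = 60.292516; FGT(1.5) = 60.292516 / 170 = 0.355.

0.355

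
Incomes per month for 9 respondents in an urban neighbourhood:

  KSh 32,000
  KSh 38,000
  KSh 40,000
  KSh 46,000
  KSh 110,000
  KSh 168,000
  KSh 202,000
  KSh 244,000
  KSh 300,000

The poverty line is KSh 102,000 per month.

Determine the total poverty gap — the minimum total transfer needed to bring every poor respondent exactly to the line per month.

Poor units: KSh 32,000, KSh 38,000, KSh 40,000, KSh 46,000 (q = 4 of N = 9).
Individual gaps: 102000−32000 = 70000; 102000−38000 = 64000; 102000−40000 = 62000; 102000−46000 = 56000.
Aggregate gap = KSh 252,000.

KSh 252,000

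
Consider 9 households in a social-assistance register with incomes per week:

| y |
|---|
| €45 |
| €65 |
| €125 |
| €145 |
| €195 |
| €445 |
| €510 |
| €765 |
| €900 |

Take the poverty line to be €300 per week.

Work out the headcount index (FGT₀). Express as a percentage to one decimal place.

5 of the 9 households have income below €300.
H = 5/9 = 55.6%.

55.6%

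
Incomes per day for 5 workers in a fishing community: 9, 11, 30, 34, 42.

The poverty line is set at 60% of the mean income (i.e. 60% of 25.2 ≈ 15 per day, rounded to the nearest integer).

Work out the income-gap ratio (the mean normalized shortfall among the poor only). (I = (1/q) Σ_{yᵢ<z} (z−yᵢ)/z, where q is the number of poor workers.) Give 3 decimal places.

0.333

Below z: 9, 11 (q = 2 of N = 5).
Shortfall ratios (z−y)/z: 0.4000, 0.2667; sum = 0.666667.
The income-gap ratio divides by q (the poor only): 0.666667 / 2 = 0.333.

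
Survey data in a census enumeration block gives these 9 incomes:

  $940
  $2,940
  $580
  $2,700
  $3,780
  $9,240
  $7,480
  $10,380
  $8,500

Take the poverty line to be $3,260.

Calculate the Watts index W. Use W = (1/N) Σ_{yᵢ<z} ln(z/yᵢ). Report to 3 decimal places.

Below the line: $580, $940, $2,700, $2,940 (q = 4 of N = 9).
Log gaps: ln(3260/580) = 1.7265; ln(3260/940) = 1.2436; ln(3260/2700) = 0.1885; ln(3260/2940) = 0.1033.
W = 3.261850 / 9 = 0.362.

0.362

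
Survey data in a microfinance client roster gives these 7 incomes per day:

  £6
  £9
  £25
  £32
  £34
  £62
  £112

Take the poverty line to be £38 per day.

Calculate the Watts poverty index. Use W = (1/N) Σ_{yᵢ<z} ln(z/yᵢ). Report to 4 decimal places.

0.5697

Incomes under z: £6, £9, £25, £32, £34 (q = 5 of N = 7).
Log shortfalls: ln(38/6) = 1.8458; ln(38/9) = 1.4404; ln(38/25) = 0.4187; ln(38/32) = 0.1719; ln(38/34) = 0.1112.
W = 3.987974 / 7 = 0.5697.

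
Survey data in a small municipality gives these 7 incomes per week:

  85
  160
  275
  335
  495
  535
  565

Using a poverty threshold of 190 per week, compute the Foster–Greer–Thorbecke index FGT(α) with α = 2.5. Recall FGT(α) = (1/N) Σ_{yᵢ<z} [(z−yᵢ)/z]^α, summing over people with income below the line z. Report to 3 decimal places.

0.034

Poor units: 85, 160 (q = 2 of N = 7).
Normalized shortfalls: (190−85)/190 = 0.5526; (190−160)/190 = 0.1579.
Raised to α = 2.5: 0.22703; 0.00991.
Sum = 0.236940; FGT(2.5) = 0.236940 / 7 = 0.034.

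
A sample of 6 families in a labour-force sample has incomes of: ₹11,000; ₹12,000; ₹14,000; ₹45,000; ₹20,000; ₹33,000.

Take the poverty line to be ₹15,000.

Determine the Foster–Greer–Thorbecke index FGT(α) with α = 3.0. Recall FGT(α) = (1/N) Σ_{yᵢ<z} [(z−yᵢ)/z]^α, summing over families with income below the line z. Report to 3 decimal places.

Poor units: ₹11,000, ₹12,000, ₹14,000 (q = 3 of N = 6).
Shortfall ratios: (15000−11000)/15000 = 0.2667; (15000−12000)/15000 = 0.2000; (15000−14000)/15000 = 0.0667.
Raised to α = 3.0: 0.01896; 0.00800; 0.00030.
Sum = 0.027259; FGT(3.0) = 0.027259 / 6 = 0.005.

0.005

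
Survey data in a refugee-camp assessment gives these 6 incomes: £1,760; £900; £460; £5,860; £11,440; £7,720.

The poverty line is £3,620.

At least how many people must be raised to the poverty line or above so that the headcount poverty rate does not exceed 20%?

Currently q = 3 of N = 6 are below the line (H = 0.500).
A headcount ratio of at most 20% allows at most ⌊0.20 × 6⌋ = 1 poor people.
So at least 3 − 1 = 2 must be lifted.

2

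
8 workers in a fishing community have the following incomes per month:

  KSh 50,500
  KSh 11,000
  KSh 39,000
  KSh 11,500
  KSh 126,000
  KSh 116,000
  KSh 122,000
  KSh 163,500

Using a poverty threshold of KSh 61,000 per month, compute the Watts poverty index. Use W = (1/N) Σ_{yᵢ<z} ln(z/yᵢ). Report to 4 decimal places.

0.5022

Poor units: KSh 11,000, KSh 11,500, KSh 39,000, KSh 50,500 (q = 4 of N = 8).
Log gaps: ln(61000/11000) = 1.7130; ln(61000/11500) = 1.6685; ln(61000/39000) = 0.4473; ln(61000/50500) = 0.1889.
W = 4.017718 / 8 = 0.5022.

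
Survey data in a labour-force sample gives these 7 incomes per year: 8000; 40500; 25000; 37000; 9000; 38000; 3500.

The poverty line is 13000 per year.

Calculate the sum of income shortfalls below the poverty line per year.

18500

Incomes under z: 3500, 8000, 9000 (q = 3 of N = 7).
Individual gaps: 13000−3500 = 9500; 13000−8000 = 5000; 13000−9000 = 4000.
Aggregate gap = 18500.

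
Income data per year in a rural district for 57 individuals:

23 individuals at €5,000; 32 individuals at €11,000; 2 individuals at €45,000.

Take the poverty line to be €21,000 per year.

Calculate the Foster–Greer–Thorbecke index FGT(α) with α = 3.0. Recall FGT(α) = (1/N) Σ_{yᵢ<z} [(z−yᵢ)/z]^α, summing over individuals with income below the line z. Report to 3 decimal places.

Below the line: 23×€5,000, 32×€11,000 (q = 55 of N = 57).
Normalized shortfalls: (21000−5000)/21000 = 0.7619 (×23); (21000−11000)/21000 = 0.4762 (×32).
Raised to α = 3.0: 0.44228 (×23); 0.10798 (×32).
Sum = 13.627902; FGT(3.0) = 13.627902 / 57 = 0.239.

0.239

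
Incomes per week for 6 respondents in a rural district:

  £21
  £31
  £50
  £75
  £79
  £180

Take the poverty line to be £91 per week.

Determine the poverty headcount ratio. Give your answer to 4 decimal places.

0.8333

5 of the 6 respondents have income below £91.
H = 5/6 = 0.8333.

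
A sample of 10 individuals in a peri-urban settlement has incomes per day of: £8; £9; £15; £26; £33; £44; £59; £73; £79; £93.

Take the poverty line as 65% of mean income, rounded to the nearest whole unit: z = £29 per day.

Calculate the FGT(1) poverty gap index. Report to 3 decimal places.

0.200

Poor units: £8, £9, £15, £26 (q = 4 of N = 10).
Gap ratios (z−y)/z: (29−8)/29 = 0.7241; (29−9)/29 = 0.6897; (29−15)/29 = 0.4828; (29−26)/29 = 0.1034.
Σ = 2.000000. Dividing by the full population N = 10 gives P₁ = 0.200.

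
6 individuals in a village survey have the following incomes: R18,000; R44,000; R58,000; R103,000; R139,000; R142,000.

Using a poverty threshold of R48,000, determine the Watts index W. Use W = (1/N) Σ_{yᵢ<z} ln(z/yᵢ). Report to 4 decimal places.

Below the line: R18,000, R44,000 (q = 2 of N = 6).
ln(z/y) terms: ln(48000/18000) = 0.9808; ln(48000/44000) = 0.0870.
W = 1.067841 / 6 = 0.1780.

0.1780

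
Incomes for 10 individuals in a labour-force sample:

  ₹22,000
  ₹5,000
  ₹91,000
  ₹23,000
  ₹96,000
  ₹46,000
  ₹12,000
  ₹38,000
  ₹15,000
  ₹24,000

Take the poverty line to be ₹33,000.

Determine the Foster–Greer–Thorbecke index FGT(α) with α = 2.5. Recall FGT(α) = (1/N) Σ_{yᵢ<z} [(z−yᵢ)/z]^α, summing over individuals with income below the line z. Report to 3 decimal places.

Below the line: ₹5,000, ₹12,000, ₹15,000, ₹22,000, ₹23,000, ₹24,000 (q = 6 of N = 10).
Normalized shortfalls: (33000−5000)/33000 = 0.8485; (33000−12000)/33000 = 0.6364; (33000−15000)/33000 = 0.5455; (33000−22000)/33000 = 0.3333; (33000−23000)/33000 = 0.3030; (33000−24000)/33000 = 0.2727.
Raised to α = 2.5: 0.66315; 0.32305; 0.21973; 0.06415; 0.05055; 0.03884.
Sum = 1.359470; FGT(2.5) = 1.359470 / 10 = 0.136.

0.136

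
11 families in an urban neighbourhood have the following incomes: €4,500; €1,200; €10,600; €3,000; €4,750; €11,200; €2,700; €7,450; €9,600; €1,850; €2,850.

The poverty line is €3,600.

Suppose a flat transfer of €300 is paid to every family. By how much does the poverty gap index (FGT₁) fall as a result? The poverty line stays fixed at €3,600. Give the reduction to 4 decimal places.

Before: below the line — €1,200, €1,850, €2,700, €2,850, €3,000; poverty gap index (FGT₁) = 0.161616.
After the €300 transfer: below the line — €1,500, €2,150, €3,000, €3,150, €3,300; poverty gap index (FGT₁) = 0.123737.
Reduction = 0.161616 − 0.123737 = 0.0379.

0.0379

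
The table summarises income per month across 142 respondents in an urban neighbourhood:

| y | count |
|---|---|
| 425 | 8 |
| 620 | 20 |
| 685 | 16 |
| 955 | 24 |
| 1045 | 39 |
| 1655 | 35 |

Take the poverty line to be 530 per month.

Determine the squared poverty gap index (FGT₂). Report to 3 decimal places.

0.002

Below z: 8×425 (q = 8 of N = 142).
Normalized shortfalls: (530−425)/530 = 0.1981 (×8).
Squared: 0.0392 (×8).
Sum = 0.313991; P₂ = 0.313991 / 142 = 0.002.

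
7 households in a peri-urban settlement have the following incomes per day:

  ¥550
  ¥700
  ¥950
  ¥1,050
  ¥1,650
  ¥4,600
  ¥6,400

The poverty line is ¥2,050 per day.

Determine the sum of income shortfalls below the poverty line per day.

Below z: ¥550, ¥700, ¥950, ¥1,050, ¥1,650 (q = 5 of N = 7).
Individual gaps: 2050−550 = 1500; 2050−700 = 1350; 2050−950 = 1100; 2050−1050 = 1000; 2050−1650 = 400.
Aggregate gap = ¥5,350.

¥5,350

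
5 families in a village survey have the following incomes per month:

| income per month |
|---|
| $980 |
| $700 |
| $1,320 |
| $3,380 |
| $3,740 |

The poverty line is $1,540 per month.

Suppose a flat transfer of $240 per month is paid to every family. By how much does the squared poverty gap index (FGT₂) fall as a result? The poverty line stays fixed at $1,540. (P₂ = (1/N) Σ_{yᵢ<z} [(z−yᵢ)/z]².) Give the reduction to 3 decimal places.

Before: below the line — $700, $980, $1,320; squared poverty gap index (FGT₂) = 0.09003.
After the $240 transfer: below the line — $940, $1,220; squared poverty gap index (FGT₂) = 0.03899.
Reduction = 0.09003 − 0.03899 = 0.051.

0.051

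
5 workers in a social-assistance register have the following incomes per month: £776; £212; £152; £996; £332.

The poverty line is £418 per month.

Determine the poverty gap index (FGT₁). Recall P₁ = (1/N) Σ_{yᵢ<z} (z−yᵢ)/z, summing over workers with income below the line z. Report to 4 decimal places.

0.2670

Poor units: £152, £212, £332 (q = 3 of N = 5).
Shortfall ratios: (418−152)/418 = 0.6364; (418−212)/418 = 0.4928; (418−332)/418 = 0.2057.
Sum of shortfalls = 1.334928; P₁ averages over all N: 1.334928 / 5 = 0.2670.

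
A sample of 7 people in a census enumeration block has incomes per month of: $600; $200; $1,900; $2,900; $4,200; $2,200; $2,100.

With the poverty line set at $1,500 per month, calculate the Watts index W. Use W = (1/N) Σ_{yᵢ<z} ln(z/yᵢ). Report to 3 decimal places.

0.419

Poor units: $200, $600 (q = 2 of N = 7).
Log gaps: ln(1500/200) = 2.0149; ln(1500/600) = 0.9163.
W = 2.931194 / 7 = 0.419.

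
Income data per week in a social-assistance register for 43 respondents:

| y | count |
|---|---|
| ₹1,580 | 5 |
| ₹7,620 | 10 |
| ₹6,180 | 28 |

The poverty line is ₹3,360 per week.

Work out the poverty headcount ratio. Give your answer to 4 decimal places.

0.1163

5 of the 43 respondents have income below ₹3,360.
H = 5/43 = 0.1163.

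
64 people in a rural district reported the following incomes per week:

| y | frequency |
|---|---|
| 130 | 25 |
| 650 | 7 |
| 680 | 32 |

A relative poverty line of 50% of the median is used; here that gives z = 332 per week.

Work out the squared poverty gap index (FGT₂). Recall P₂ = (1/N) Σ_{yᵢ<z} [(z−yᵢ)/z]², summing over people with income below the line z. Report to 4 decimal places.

Below z: 25×130 (q = 25 of N = 64).
Shortfall ratios: (332−130)/332 = 0.6084 (×25).
Squared: 0.3702 (×25).
Sum = 9.254790; P₂ = 9.254790 / 64 = 0.1446.

0.1446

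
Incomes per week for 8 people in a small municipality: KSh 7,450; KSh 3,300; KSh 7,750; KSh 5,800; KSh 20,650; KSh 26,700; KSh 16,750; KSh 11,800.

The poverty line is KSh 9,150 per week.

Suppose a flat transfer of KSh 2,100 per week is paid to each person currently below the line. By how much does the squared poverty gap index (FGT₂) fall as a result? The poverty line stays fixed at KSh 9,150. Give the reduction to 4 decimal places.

Before: below the line — KSh 3,300, KSh 5,800, KSh 7,450, KSh 7,750; squared poverty gap index (FGT₂) = 0.075092.
After the KSh 2,100 transfer: below the line — KSh 5,400, KSh 7,900; squared poverty gap index (FGT₂) = 0.023329.
Reduction = 0.075092 − 0.023329 = 0.0518.

0.0518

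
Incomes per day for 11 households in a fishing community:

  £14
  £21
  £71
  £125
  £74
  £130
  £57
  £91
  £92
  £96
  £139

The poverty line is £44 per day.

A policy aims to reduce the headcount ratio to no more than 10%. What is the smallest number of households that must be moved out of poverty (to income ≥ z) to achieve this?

1

Currently q = 2 of N = 11 are below the line (H = 0.182).
A headcount ratio of at most 10% allows at most ⌊0.10 × 11⌋ = 1 poor households.
So at least 2 − 1 = 1 must be lifted.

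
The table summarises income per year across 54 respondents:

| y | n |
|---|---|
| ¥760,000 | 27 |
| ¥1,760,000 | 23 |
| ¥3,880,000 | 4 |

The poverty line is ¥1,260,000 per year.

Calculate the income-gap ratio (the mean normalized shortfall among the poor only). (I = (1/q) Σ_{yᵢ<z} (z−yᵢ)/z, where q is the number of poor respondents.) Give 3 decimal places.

0.397

Incomes under z: 27×¥760,000 (q = 27 of N = 54).
Relative gaps: 0.3968 (×27); sum = 10.714286.
The income-gap ratio divides by q (the poor only): 10.714286 / 27 = 0.397.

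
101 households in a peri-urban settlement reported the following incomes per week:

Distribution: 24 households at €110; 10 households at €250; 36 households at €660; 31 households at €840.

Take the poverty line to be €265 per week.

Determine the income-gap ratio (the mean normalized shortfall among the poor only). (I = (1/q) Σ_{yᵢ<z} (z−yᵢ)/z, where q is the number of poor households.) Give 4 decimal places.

0.4295

Incomes under z: 24×€110, 10×€250 (q = 34 of N = 101).
Shortfall ratios (z−y)/z: 0.5849 (×24), 0.0566 (×10); sum = 14.603774.
I averages over the q = 34 poor units only: 14.603774 / 34 = 0.4295.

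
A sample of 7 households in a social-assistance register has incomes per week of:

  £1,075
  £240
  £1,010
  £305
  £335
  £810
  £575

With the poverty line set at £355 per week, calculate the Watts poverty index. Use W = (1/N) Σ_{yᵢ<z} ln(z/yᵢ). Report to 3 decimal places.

Poor units: £240, £305, £335 (q = 3 of N = 7).
Log gaps: ln(355/240) = 0.3915; ln(355/305) = 0.1518; ln(355/335) = 0.0580.
W = 0.601272 / 7 = 0.086.

0.086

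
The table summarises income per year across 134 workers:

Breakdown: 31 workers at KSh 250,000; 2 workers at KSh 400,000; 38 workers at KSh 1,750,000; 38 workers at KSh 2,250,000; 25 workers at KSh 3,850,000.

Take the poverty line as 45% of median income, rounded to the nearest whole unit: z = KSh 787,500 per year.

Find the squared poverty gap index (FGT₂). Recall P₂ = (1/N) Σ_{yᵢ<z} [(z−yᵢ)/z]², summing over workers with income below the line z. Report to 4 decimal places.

0.1114

Incomes under z: 31×KSh 250,000, 2×KSh 400,000 (q = 33 of N = 134).
Gap ratios (z−y)/z: (787500−250000)/787500 = 0.6825 (×31); (787500−400000)/787500 = 0.4921 (×2).
Squared: 0.4659 (×31); 0.2421 (×2).
Sum = 14.925926; P₂ = 14.925926 / 134 = 0.1114.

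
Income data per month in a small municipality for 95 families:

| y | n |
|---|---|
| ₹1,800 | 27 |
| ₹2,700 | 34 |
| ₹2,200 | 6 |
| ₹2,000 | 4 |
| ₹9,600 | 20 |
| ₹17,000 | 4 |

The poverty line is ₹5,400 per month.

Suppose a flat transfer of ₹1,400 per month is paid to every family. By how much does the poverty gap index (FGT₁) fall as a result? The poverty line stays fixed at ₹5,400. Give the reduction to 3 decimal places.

0.194

Before: below the line — 27×₹1,800, 4×₹2,000, 6×₹2,200, 34×₹2,700; poverty gap index (FGT₁) = 0.43236.
After the ₹1,400 transfer: below the line — 27×₹3,200, 4×₹3,400, 6×₹3,600, 34×₹4,100; poverty gap index (FGT₁) = 0.23860.
Reduction = 0.43236 − 0.23860 = 0.194.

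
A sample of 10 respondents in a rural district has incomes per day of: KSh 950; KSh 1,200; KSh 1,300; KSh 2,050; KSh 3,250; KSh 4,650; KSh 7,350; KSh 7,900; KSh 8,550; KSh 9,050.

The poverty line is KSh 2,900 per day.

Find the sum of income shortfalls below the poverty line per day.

KSh 6,100

Incomes under z: KSh 950, KSh 1,200, KSh 1,300, KSh 2,050 (q = 4 of N = 10).
Individual gaps: 2900−950 = 1950; 2900−1200 = 1700; 2900−1300 = 1600; 2900−2050 = 850.
Aggregate gap = KSh 6,100.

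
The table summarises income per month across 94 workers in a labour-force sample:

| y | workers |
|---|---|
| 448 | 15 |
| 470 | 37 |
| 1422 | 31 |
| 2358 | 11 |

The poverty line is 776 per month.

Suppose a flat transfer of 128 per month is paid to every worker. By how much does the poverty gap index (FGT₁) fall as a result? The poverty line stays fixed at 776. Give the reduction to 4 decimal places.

0.0912

Before: below the line — 15×448, 37×470; poverty gap index (FGT₁) = 0.222664.
After the 128 transfer: below the line — 15×576, 37×598; poverty gap index (FGT₁) = 0.131416.
Reduction = 0.222664 − 0.131416 = 0.0912.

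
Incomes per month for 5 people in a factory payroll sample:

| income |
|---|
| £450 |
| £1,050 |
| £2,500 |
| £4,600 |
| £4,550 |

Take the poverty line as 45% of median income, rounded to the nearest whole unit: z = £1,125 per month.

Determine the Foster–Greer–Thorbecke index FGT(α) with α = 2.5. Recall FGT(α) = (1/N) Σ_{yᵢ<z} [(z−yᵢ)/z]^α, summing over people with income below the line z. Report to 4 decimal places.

Incomes under z: £450, £1,050 (q = 2 of N = 5).
Relative gaps: (1125−450)/1125 = 0.6000; (1125−1050)/1125 = 0.0667.
Raised to α = 2.5: 0.27885; 0.00115.
Sum = 0.280002; FGT(2.5) = 0.280002 / 5 = 0.0560.

0.0560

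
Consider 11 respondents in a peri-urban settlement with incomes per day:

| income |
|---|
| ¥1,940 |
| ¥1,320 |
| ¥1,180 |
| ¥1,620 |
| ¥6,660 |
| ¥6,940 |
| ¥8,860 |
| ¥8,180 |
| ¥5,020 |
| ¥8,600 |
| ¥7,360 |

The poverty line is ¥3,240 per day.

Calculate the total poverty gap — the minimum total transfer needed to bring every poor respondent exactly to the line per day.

Poor units: ¥1,180, ¥1,320, ¥1,620, ¥1,940 (q = 4 of N = 11).
Individual gaps: 3240−1180 = 2060; 3240−1320 = 1920; 3240−1620 = 1620; 3240−1940 = 1300.
Aggregate gap = ¥6,900.

¥6,900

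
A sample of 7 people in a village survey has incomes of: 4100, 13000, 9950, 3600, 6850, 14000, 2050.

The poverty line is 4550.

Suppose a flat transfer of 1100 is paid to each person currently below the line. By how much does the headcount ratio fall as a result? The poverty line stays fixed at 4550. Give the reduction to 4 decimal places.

Before: below the line — 2050, 3600, 4100; headcount ratio = 0.428571.
After the 1100 transfer: below the line — 3150; headcount ratio = 0.142857.
Reduction = 0.428571 − 0.142857 = 0.2857.

0.2857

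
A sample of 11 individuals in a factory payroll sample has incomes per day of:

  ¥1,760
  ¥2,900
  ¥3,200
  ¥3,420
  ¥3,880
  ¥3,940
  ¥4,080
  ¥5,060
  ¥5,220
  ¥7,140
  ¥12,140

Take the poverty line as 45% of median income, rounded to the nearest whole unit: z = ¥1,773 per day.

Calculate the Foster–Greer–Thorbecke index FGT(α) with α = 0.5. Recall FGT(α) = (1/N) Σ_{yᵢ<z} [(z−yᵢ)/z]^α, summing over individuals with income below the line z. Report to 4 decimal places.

Poor units: ¥1,760 (q = 1 of N = 11).
Gap ratios (z−y)/z: (1773−1760)/1773 = 0.0073.
Raised to α = 0.5: 0.08563.
Sum = 0.085628; FGT(0.5) = 0.085628 / 11 = 0.0078.

0.0078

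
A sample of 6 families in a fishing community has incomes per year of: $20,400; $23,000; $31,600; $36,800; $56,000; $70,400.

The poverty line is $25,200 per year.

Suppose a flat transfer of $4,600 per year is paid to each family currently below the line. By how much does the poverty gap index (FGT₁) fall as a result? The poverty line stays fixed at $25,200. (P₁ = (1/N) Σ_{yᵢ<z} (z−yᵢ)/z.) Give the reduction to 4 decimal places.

0.0450

Before: below the line — $20,400, $23,000; poverty gap index (FGT₁) = 0.046296.
After the $4,600 transfer: below the line — $25,000; poverty gap index (FGT₁) = 0.001323.
Reduction = 0.046296 − 0.001323 = 0.0450.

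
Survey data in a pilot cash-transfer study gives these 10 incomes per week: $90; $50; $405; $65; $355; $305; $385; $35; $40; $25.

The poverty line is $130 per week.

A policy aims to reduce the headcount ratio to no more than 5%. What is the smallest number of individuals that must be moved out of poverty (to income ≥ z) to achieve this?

6

Currently q = 6 of N = 10 are below the line (H = 0.600).
A headcount ratio of at most 5% allows at most ⌊0.05 × 10⌋ = 0 poor individuals.
So at least 6 − 0 = 6 must be lifted.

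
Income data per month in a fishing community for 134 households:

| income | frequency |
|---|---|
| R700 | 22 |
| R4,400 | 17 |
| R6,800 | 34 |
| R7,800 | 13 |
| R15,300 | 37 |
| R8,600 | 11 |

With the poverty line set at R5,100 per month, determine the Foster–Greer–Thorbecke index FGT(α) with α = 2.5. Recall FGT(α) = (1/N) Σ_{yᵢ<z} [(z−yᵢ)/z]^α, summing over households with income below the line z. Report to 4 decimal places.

0.1144

Poor units: 22×R700, 17×R4,400 (q = 39 of N = 134).
Gap ratios (z−y)/z: (5100−700)/5100 = 0.8627 (×22); (5100−4400)/5100 = 0.1373 (×17).
Raised to α = 2.5: 0.69136 (×22); 0.00698 (×17).
Sum = 15.328640; FGT(2.5) = 15.328640 / 134 = 0.1144.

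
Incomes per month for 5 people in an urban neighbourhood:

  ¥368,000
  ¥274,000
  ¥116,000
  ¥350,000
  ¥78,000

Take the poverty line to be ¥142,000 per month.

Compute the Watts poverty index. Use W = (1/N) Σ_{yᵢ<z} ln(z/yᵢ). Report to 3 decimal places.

Poor units: ¥78,000, ¥116,000 (q = 2 of N = 5).
ln(z/y) terms: ln(142000/78000) = 0.5991; ln(142000/116000) = 0.2022.
W = 0.801355 / 5 = 0.160.

0.160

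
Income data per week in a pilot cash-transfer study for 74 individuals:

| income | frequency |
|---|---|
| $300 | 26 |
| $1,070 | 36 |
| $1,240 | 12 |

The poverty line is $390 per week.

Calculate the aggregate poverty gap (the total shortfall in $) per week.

$2,340

Below the line: 26×$300 (q = 26 of N = 74).
Individual gaps: 26×(390−300) = 2340.
Aggregate gap = $2,340.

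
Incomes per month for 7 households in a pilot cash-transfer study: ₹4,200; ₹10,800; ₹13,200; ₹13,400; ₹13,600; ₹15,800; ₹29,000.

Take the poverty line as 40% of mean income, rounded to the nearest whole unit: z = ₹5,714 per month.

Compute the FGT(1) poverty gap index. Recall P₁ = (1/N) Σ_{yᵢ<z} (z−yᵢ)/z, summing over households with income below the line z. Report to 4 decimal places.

0.0379

Poor units: ₹4,200 (q = 1 of N = 7).
Relative gaps: (5714−4200)/5714 = 0.2650.
Sum of shortfalls = 0.264963; P₁ averages over all N: 0.264963 / 7 = 0.0379.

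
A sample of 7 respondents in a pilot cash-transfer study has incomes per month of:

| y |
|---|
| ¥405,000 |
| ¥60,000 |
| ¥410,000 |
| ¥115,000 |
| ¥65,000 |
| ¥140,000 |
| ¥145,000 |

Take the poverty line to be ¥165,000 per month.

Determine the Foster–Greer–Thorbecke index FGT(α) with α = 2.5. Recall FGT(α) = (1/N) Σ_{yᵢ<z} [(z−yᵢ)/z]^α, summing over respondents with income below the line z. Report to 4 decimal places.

0.0962

Below z: ¥60,000, ¥65,000, ¥115,000, ¥140,000, ¥145,000 (q = 5 of N = 7).
Relative gaps: (165000−60000)/165000 = 0.6364; (165000−65000)/165000 = 0.6061; (165000−115000)/165000 = 0.3030; (165000−140000)/165000 = 0.1515; (165000−145000)/165000 = 0.1212.
Raised to α = 2.5: 0.32305; 0.28595; 0.05055; 0.00894; 0.00512.
Sum = 0.673596; FGT(2.5) = 0.673596 / 7 = 0.0962.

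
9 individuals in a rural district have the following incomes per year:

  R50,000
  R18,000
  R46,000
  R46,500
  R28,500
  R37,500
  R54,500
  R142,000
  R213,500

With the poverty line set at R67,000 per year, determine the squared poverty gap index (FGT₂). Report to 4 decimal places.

Below z: R18,000, R28,500, R37,500, R46,000, R46,500, R50,000, R54,500 (q = 7 of N = 9).
Normalized shortfalls: (67000−18000)/67000 = 0.7313; (67000−28500)/67000 = 0.5746; (67000−37500)/67000 = 0.4403; (67000−46000)/67000 = 0.3134; (67000−46500)/67000 = 0.3060; (67000−50000)/67000 = 0.2537; (67000−54500)/67000 = 0.1866.
Squared: 0.5349; 0.3302; 0.1939; 0.0982; 0.0936; 0.0644; 0.0348.
Sum = 1.349967; P₂ = 1.349967 / 9 = 0.1500.

0.1500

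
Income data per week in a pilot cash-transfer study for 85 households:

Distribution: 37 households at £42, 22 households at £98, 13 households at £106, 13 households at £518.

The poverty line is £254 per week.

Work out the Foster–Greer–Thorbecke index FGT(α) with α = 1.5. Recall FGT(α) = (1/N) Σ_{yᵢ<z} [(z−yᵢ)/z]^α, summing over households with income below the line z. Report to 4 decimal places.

0.5245

Below the line: 37×£42, 22×£98, 13×£106 (q = 72 of N = 85).
Gap ratios (z−y)/z: (254−42)/254 = 0.8346 (×37); (254−98)/254 = 0.6142 (×22); (254−106)/254 = 0.5827 (×13).
Raised to α = 1.5: 0.76252 (×37); 0.48132 (×22); 0.44478 (×13).
Sum = 44.584564; FGT(1.5) = 44.584564 / 85 = 0.5245.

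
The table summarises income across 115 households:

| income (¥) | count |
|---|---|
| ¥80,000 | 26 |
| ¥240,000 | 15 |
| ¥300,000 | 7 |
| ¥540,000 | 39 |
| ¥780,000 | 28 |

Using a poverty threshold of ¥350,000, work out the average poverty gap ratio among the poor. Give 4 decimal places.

0.5369

Below z: 26×¥80,000, 15×¥240,000, 7×¥300,000 (q = 48 of N = 115).
Relative gaps: 0.7714 (×26), 0.3143 (×15), 0.1429 (×7); sum = 25.771429.
The income-gap ratio divides by q (the poor only): 25.771429 / 48 = 0.5369.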